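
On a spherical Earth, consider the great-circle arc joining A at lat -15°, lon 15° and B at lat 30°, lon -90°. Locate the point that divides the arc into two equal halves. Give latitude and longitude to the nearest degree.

Write both endpoints as unit vectors p₁, p₂ with components (cos φ cos λ, cos φ sin λ, sin φ).
The central angle between the endpoints is δ = arccos(p₁·p₂) ≈ 1.924 rad (110.2°).
Interpolate at f = 1/2 with slerp weights a = sin((1−f)δ)/sin δ ≈ 0.874, b = sin(fδ)/sin δ ≈ 0.874.
p = a·p₁ + b·p₂ ≈ (0.816, -0.539, 0.211); φ = arcsin(p_z) ≈ 12.17°, λ = atan2(p_y, p_x) ≈ -33.43°.

≈ lat 12°, lon -33°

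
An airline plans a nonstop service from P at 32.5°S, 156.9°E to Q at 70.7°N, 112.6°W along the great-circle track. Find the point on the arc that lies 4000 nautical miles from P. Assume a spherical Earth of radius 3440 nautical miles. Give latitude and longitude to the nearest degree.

Convert each endpoint to a unit vector on the sphere (x = cos φ cos λ, y = cos φ sin λ, z = sin φ).
The central angle between the endpoints is δ = arccos(p₁·p₂) ≈ 2.105 rad (120.6°). The total great-circle distance is δ·R ≈ 2.105 × 3440 ≈ 7243 nmi, so the target fraction is f = 4000/7243 ≈ 0.552.
Interpolate at f ≈ 0.552 with slerp weights a = sin((1−f)δ)/sin δ ≈ 0.940, b = sin(fδ)/sin δ ≈ 1.067.
p = a·p₁ + b·p₂ ≈ (-0.865, -0.014, 0.502); φ = arcsin(p_z) ≈ 30.10°, λ = atan2(p_y, p_x) ≈ -179.05°.

≈ 30°N, 179°W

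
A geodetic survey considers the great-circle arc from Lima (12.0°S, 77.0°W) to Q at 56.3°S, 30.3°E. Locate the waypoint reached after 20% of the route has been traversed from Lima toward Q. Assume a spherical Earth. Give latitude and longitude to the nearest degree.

≈ 27°S, 66°W

Convert each endpoint to a unit vector on the sphere (x = cos φ cos λ, y = cos φ sin λ, z = sin φ).
The central angle between the endpoints is δ = arccos(p₁·p₂) ≈ 1.559 rad (89.3°).
Interpolate at f = 0.20 with slerp weights a = sin((1−f)δ)/sin δ ≈ 0.948, b = sin(fδ)/sin δ ≈ 0.307.
p = a·p₁ + b·p₂ ≈ (0.356, -0.818, -0.452); φ = arcsin(p_z) ≈ -26.90°, λ = atan2(p_y, p_x) ≈ -66.50°.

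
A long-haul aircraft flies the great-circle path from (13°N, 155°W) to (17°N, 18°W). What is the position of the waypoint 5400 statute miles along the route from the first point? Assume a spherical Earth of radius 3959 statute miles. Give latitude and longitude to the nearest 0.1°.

Convert each endpoint to a unit vector on the sphere (x = cos φ cos λ, y = cos φ sin λ, z = sin φ).
The central angle between the endpoints is δ = arccos(p₁·p₂) ≈ 2.234 rad (128.0°). The total great-circle distance is δ·R ≈ 2.234 × 3959 ≈ 8845 mi, so the target fraction is f = 5400/8845 ≈ 0.611.
Interpolate at f ≈ 0.611 with slerp weights a = sin((1−f)δ)/sin δ ≈ 0.970, b = sin(fδ)/sin δ ≈ 1.242.
p = a·p₁ + b·p₂ ≈ (0.273, -0.766, 0.581); φ = arcsin(p_z) ≈ 35.55°, λ = atan2(p_y, p_x) ≈ -70.40°.

≈ (35.5°N, 70.4°W)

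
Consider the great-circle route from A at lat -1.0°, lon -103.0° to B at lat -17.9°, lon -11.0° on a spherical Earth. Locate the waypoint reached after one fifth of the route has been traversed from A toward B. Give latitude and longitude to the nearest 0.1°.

The haversine formula gives a central angle δ ≈ 1.599 rad (91.6°) between the endpoints.
Interpolate at f = 1/5 with slerp weights a = sin((1−f)δ)/sin δ ≈ 0.958, b = sin(fδ)/sin δ ≈ 0.314.
p = a·p₁ + b·p₂ ≈ (0.078, -0.990, -0.113); φ = arcsin(p_z) ≈ -6.51°, λ = atan2(p_y, p_x) ≈ -85.48°.

≈ lat -6.5°, lon -85.5°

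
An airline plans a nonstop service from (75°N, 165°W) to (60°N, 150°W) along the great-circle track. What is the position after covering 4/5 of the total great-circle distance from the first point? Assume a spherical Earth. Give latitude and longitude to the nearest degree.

≈ (63°N, 152°W)

Convert each endpoint to a unit vector on the sphere (x = cos φ cos λ, y = cos φ sin λ, z = sin φ).
The central angle between the endpoints is δ = arccos(p₁·p₂) ≈ 0.278 rad (15.9°).
Interpolate at f = 4/5 with slerp weights a = sin((1−f)δ)/sin δ ≈ 0.203, b = sin(fδ)/sin δ ≈ 0.804.
p = a·p₁ + b·p₂ ≈ (-0.399, -0.215, 0.892); φ = arcsin(p_z) ≈ 63.08°, λ = atan2(p_y, p_x) ≈ -151.72°.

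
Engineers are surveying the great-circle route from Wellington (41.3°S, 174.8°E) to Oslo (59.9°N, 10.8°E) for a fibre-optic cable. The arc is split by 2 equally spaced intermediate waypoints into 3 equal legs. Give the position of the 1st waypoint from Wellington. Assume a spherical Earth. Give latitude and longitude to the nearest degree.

The haversine formula gives a central angle δ ≈ 2.774 rad (158.9°) between the endpoints.
Interpolate at f = 1/3 with slerp weights a = sin((1−f)δ)/sin δ ≈ 2.675, b = sin(fδ)/sin δ ≈ 2.221.
p = a·p₁ + b·p₂ ≈ (-0.907, 0.391, 0.156); φ = arcsin(p_z) ≈ 8.99°, λ = atan2(p_y, p_x) ≈ 156.69°.

≈ 9°N, 157°E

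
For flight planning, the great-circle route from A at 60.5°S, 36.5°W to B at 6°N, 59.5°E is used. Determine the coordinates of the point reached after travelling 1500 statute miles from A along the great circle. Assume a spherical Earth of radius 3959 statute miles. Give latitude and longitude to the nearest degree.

≈ 55°S, 3°E

Write both endpoints as unit vectors p₁, p₂ with components (cos φ cos λ, cos φ sin λ, sin φ).
The central angle between the endpoints is δ = arccos(p₁·p₂) ≈ 1.713 rad (98.2°). The total great-circle distance is δ·R ≈ 1.713 × 3959 ≈ 6784 mi, so the target fraction is f = 1500/6784 ≈ 0.221.
Interpolate at f ≈ 0.221 with slerp weights a = sin((1−f)δ)/sin δ ≈ 0.982, b = sin(fδ)/sin δ ≈ 0.374.
p = a·p₁ + b·p₂ ≈ (0.577, 0.033, -0.816); φ = arcsin(p_z) ≈ -54.67°, λ = atan2(p_y, p_x) ≈ 3.22°.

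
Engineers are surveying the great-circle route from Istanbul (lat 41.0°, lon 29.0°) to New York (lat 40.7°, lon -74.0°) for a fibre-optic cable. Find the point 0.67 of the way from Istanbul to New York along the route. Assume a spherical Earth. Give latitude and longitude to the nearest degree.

Write both endpoints as unit vectors p₁, p₂ with components (cos φ cos λ, cos φ sin λ, sin φ).
The central angle between the endpoints is δ = arccos(p₁·p₂) ≈ 1.267 rad (72.6°).
Interpolate at f = 0.67 with slerp weights a = sin((1−f)δ)/sin δ ≈ 0.426, b = sin(fδ)/sin δ ≈ 0.787.
p = a·p₁ + b·p₂ ≈ (0.445, -0.418, 0.792); φ = arcsin(p_z) ≈ 52.38°, λ = atan2(p_y, p_x) ≈ -43.16°.

≈ lat 52°, lon -43°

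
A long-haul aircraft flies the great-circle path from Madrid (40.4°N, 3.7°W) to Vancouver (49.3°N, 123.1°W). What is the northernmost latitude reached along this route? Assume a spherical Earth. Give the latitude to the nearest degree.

≈ 63°N

The great circle lies in the plane with unit normal n̂ = (p₁ × p₂)/|p₁ × p₂|.
Here n̂_z ≈ -0.447; the vertex latitude is φ_max = arccos|n̂_z| ≈ 63.5°.
Check via Clairaut: cos φ_max = |cos φ₁| · sin C = cos(40.4°)·sin(35.9°) ≈ 0.447, again giving ≈ 63.5°.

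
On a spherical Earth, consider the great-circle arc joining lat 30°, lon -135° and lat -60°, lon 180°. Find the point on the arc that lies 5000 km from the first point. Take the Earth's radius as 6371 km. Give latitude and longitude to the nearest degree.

Write both endpoints as unit vectors p₁, p₂ with components (cos φ cos λ, cos φ sin λ, sin φ).
The central angle between the endpoints is δ = arccos(p₁·p₂) ≈ 1.698 rad (97.3°). The total great-circle distance is δ·R ≈ 1.698 × 6371 ≈ 10818 km, so the target fraction is f = 5000/10818 ≈ 0.462.
Interpolate at f ≈ 0.462 with slerp weights a = sin((1−f)δ)/sin δ ≈ 0.798, b = sin(fδ)/sin δ ≈ 0.712.
p = a·p₁ + b·p₂ ≈ (-0.845, -0.489, -0.218); φ = arcsin(p_z) ≈ -12.59°, λ = atan2(p_y, p_x) ≈ -149.96°.

≈ lat -13°, lon -150°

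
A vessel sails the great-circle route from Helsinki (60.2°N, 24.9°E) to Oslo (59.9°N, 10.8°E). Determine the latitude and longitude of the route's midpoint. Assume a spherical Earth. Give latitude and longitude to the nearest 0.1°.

From cos δ = sin φ₁ sin φ₂ + cos φ₁ cos φ₂ cos Δλ, the central angle is δ ≈ 0.123 rad (7.0°).
Interpolate at f = 1/2 with slerp weights a = sin((1−f)δ)/sin δ ≈ 0.501, b = sin(fδ)/sin δ ≈ 0.501.
p = a·p₁ + b·p₂ ≈ (0.473, 0.152, 0.868); φ = arcsin(p_z) ≈ 60.24°, λ = atan2(p_y, p_x) ≈ 17.82°.

≈ (60.2°N, 17.8°E)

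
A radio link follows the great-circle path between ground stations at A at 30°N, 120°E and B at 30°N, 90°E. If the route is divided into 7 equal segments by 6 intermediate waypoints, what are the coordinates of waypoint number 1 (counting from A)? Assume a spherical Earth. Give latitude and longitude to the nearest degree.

Convert each endpoint to a unit vector on the sphere (x = cos φ cos λ, y = cos φ sin λ, z = sin φ).
The central angle between the endpoints is δ = arccos(p₁·p₂) ≈ 0.452 rad (25.9°).
Interpolate at f = 1/7 with slerp weights a = sin((1−f)δ)/sin δ ≈ 0.865, b = sin(fδ)/sin δ ≈ 0.148.
p = a·p₁ + b·p₂ ≈ (-0.375, 0.777, 0.506); φ = arcsin(p_z) ≈ 30.42°, λ = atan2(p_y, p_x) ≈ 115.75°.

≈ 30°N, 116°E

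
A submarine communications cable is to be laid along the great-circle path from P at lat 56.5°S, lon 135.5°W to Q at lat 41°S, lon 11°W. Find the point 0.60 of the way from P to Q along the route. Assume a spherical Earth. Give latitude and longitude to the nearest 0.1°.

Write both endpoints as unit vectors p₁, p₂ with components (cos φ cos λ, cos φ sin λ, sin φ).
The central angle between the endpoints is δ = arccos(p₁·p₂) ≈ 1.254 rad (71.9°).
Interpolate at f = 0.60 with slerp weights a = sin((1−f)δ)/sin δ ≈ 0.506, b = sin(fδ)/sin δ ≈ 0.719.
p = a·p₁ + b·p₂ ≈ (0.334, -0.299, -0.894); φ = arcsin(p_z) ≈ -63.37°, λ = atan2(p_y, p_x) ≈ -41.90°.

≈ lat 63.4°S, lon 41.9°W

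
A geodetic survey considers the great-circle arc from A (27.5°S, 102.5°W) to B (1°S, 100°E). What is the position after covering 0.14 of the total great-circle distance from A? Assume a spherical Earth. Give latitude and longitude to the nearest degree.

From cos δ = sin φ₁ sin φ₂ + cos φ₁ cos φ₂ cos Δλ, the central angle is δ ≈ 2.517 rad (144.2°).
Interpolate at f = 0.14 with slerp weights a = sin((1−f)δ)/sin δ ≈ 1.418, b = sin(fδ)/sin δ ≈ 0.590.
p = a·p₁ + b·p₂ ≈ (-0.375, -0.646, -0.665); φ = arcsin(p_z) ≈ -41.67°, λ = atan2(p_y, p_x) ≈ -120.10°.

≈ (42°S, 120°W)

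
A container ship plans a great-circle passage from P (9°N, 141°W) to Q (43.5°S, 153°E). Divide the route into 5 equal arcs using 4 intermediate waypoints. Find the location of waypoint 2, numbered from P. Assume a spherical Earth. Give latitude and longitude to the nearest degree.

From cos δ = sin φ₁ sin φ₂ + cos φ₁ cos φ₂ cos Δλ, the central angle is δ ≈ 1.386 rad (79.4°).
Interpolate at f = 2/5 with slerp weights a = sin((1−f)δ)/sin δ ≈ 0.752, b = sin(fδ)/sin δ ≈ 0.536.
p = a·p₁ + b·p₂ ≈ (-0.923, -0.291, -0.251); φ = arcsin(p_z) ≈ -14.54°, λ = atan2(p_y, p_x) ≈ -162.51°.

≈ (15°S, 163°W)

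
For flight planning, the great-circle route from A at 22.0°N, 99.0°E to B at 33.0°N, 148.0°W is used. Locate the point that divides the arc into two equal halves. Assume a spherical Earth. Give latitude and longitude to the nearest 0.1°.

Convert each endpoint to a unit vector on the sphere (x = cos φ cos λ, y = cos φ sin λ, z = sin φ).
The central angle between the endpoints is δ = arccos(p₁·p₂) ≈ 1.671 rad (95.7°).
Interpolate at f = 1/2 with slerp weights a = sin((1−f)δ)/sin δ ≈ 0.745, b = sin(fδ)/sin δ ≈ 0.745.
p = a·p₁ + b·p₂ ≈ (-0.638, 0.351, 0.685); φ = arcsin(p_z) ≈ 43.24°, λ = atan2(p_y, p_x) ≈ 151.17°.

≈ 43.2°N, 151.2°E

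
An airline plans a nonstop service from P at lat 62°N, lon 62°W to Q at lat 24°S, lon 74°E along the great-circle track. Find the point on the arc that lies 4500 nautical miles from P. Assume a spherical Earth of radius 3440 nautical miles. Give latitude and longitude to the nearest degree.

Write both endpoints as unit vectors p₁, p₂ with components (cos φ cos λ, cos φ sin λ, sin φ).
The central angle between the endpoints is δ = arccos(p₁·p₂) ≈ 2.302 rad (131.9°). The total great-circle distance is δ·R ≈ 2.302 × 3440 ≈ 7918 nmi, so the target fraction is f = 4500/7918 ≈ 0.568.
Interpolate at f ≈ 0.568 with slerp weights a = sin((1−f)δ)/sin δ ≈ 1.126, b = sin(fδ)/sin δ ≈ 1.297.
p = a·p₁ + b·p₂ ≈ (0.575, 0.672, 0.466); φ = arcsin(p_z) ≈ 27.80°, λ = atan2(p_y, p_x) ≈ 49.48°.

≈ lat 28°N, lon 49°E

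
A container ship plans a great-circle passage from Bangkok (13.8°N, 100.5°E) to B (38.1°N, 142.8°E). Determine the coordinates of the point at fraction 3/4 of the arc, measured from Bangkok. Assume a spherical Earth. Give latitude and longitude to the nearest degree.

From cos δ = sin φ₁ sin φ₂ + cos φ₁ cos φ₂ cos Δλ, the central angle is δ ≈ 0.778 rad (44.6°).
Interpolate at f = 3/4 with slerp weights a = sin((1−f)δ)/sin δ ≈ 0.275, b = sin(fδ)/sin δ ≈ 0.785.
p = a·p₁ + b·p₂ ≈ (-0.541, 0.636, 0.550); φ = arcsin(p_z) ≈ 33.37°, λ = atan2(p_y, p_x) ≈ 130.35°.

≈ (33°N, 130°E)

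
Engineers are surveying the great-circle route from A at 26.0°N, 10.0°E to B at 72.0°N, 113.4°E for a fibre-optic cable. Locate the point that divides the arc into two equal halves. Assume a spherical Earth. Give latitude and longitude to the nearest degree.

≈ 58°N, 30°E

Convert each endpoint to a unit vector on the sphere (x = cos φ cos λ, y = cos φ sin λ, z = sin φ).
The central angle between the endpoints is δ = arccos(p₁·p₂) ≈ 1.211 rad (69.4°).
Interpolate at f = 1/2 with slerp weights a = sin((1−f)δ)/sin δ ≈ 0.608, b = sin(fδ)/sin δ ≈ 0.608.
p = a·p₁ + b·p₂ ≈ (0.464, 0.267, 0.845); φ = arcsin(p_z) ≈ 57.65°, λ = atan2(p_y, p_x) ≈ 29.97°.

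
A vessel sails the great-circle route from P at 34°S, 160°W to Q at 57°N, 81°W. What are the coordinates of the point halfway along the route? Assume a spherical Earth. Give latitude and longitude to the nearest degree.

≈ 15°N, 130°W

From cos δ = sin φ₁ sin φ₂ + cos φ₁ cos φ₂ cos Δλ, the central angle is δ ≈ 1.964 rad (112.5°).
Interpolate at f = 1/2 with slerp weights a = sin((1−f)δ)/sin δ ≈ 0.900, b = sin(fδ)/sin δ ≈ 0.900.
p = a·p₁ + b·p₂ ≈ (-0.625, -0.739, 0.252); φ = arcsin(p_z) ≈ 14.57°, λ = atan2(p_y, p_x) ≈ -130.19°.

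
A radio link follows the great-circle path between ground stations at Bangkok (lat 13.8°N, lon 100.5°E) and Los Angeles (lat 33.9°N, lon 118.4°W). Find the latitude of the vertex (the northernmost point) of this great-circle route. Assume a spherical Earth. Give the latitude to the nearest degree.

The great circle lies in the plane with unit normal n̂ = (p₁ × p₂)/|p₁ × p₂|.
Here n̂_z ≈ +0.582; the vertex latitude is φ_max = arccos|n̂_z| ≈ 54.4°.

≈ 54°N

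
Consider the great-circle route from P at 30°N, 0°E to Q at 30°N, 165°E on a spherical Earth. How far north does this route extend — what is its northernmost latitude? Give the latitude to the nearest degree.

The great circle lies in the plane with unit normal n̂ = (p₁ × p₂)/|p₁ × p₂|.
Here n̂_z ≈ +0.221; the vertex latitude is φ_max = arccos|n̂_z| ≈ 77.3°.
Check via Clairaut: cos φ_max = |cos φ₁| · sin C = cos(30.0°)·sin(14.8°) ≈ 0.221, again giving ≈ 77.3°.

≈ 77°N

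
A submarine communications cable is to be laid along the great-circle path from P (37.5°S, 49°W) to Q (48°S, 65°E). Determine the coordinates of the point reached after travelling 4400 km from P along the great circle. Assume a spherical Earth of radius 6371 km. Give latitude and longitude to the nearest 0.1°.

≈ (59.6°S, 3.3°E)

Write both endpoints as unit vectors p₁, p₂ with components (cos φ cos λ, cos φ sin λ, sin φ).
The central angle between the endpoints is δ = arccos(p₁·p₂) ≈ 1.332 rad (76.3°). The total great-circle distance is δ·R ≈ 1.332 × 6371 ≈ 8487 km, so the target fraction is f = 4400/8487 ≈ 0.518.
Interpolate at f ≈ 0.518 with slerp weights a = sin((1−f)δ)/sin δ ≈ 0.616, b = sin(fδ)/sin δ ≈ 0.656.
p = a·p₁ + b·p₂ ≈ (0.506, 0.029, -0.862); φ = arcsin(p_z) ≈ -59.55°, λ = atan2(p_y, p_x) ≈ 3.27°.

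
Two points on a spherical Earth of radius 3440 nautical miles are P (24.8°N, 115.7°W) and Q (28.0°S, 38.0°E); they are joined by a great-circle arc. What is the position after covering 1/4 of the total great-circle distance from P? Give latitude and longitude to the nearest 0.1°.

Convert each endpoint to a unit vector on the sphere (x = cos φ cos λ, y = cos φ sin λ, z = sin φ).
The central angle between the endpoints is δ = arccos(p₁·p₂) ≈ 2.727 rad (156.3°).
Interpolate at f = 1/4 with slerp weights a = sin((1−f)δ)/sin δ ≈ 2.210, b = sin(fδ)/sin δ ≈ 1.566.
p = a·p₁ + b·p₂ ≈ (0.220, -0.957, 0.192); φ = arcsin(p_z) ≈ 11.06°, λ = atan2(p_y, p_x) ≈ -77.07°.

≈ (11.1°N, 77.1°W)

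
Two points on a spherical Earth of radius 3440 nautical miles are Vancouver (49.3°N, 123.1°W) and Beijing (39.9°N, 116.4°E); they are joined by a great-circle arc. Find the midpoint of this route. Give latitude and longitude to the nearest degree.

≈ 63°N, 169°E

From cos δ = sin φ₁ sin φ₂ + cos φ₁ cos φ₂ cos Δλ, the central angle is δ ≈ 1.336 rad (76.6°).
Interpolate at f = 1/2 with slerp weights a = sin((1−f)δ)/sin δ ≈ 0.637, b = sin(fδ)/sin δ ≈ 0.637.
p = a·p₁ + b·p₂ ≈ (-0.444, 0.090, 0.891); φ = arcsin(p_z) ≈ 63.06°, λ = atan2(p_y, p_x) ≈ 168.58°.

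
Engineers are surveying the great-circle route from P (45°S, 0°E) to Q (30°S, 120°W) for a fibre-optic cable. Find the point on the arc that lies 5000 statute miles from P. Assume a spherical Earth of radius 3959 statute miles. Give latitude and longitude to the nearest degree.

≈ (41°S, 108°W)

The haversine formula gives a central angle δ ≈ 1.523 rad (87.3°) between the endpoints. The total great-circle distance is δ·R ≈ 1.523 × 3959 ≈ 6031 mi, so the target fraction is f = 5000/6031 ≈ 0.829.
Interpolate at f ≈ 0.829 with slerp weights a = sin((1−f)δ)/sin δ ≈ 0.258, b = sin(fδ)/sin δ ≈ 0.954.
p = a·p₁ + b·p₂ ≈ (-0.231, -0.716, -0.659); φ = arcsin(p_z) ≈ -41.25°, λ = atan2(p_y, p_x) ≈ -107.88°.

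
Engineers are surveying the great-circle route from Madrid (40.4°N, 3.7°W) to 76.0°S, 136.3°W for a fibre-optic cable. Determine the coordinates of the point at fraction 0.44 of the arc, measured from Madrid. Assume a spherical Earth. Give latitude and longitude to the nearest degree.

≈ 19°S, 18°W

Convert each endpoint to a unit vector on the sphere (x = cos φ cos λ, y = cos φ sin λ, z = sin φ).
The central angle between the endpoints is δ = arccos(p₁·p₂) ≈ 2.424 rad (138.9°).
Interpolate at f = 0.44 with slerp weights a = sin((1−f)δ)/sin δ ≈ 1.487, b = sin(fδ)/sin δ ≈ 1.332.
p = a·p₁ + b·p₂ ≈ (0.897, -0.296, -0.329); φ = arcsin(p_z) ≈ -19.20°, λ = atan2(p_y, p_x) ≈ -18.25°.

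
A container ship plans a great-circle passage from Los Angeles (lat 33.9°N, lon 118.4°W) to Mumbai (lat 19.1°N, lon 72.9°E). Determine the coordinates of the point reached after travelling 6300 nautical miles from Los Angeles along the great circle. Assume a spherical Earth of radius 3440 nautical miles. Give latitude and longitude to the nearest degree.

Convert each endpoint to a unit vector on the sphere (x = cos φ cos λ, y = cos φ sin λ, z = sin φ).
The central angle between the endpoints is δ = arccos(p₁·p₂) ≈ 2.198 rad (125.9°). The total great-circle distance is δ·R ≈ 2.198 × 3440 ≈ 7560 nmi, so the target fraction is f = 6300/7560 ≈ 0.833.
Interpolate at f ≈ 0.833 with slerp weights a = sin((1−f)δ)/sin δ ≈ 0.442, b = sin(fδ)/sin δ ≈ 1.193.
p = a·p₁ + b·p₂ ≈ (0.157, 0.755, 0.637); φ = arcsin(p_z) ≈ 39.57°, λ = atan2(p_y, p_x) ≈ 78.25°.

≈ lat 40°N, lon 78°E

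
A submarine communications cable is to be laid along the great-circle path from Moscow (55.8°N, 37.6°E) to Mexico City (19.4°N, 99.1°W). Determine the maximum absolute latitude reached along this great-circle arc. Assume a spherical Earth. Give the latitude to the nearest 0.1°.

The great circle lies in the plane with unit normal n̂ = (p₁ × p₂)/|p₁ × p₂|.
Here n̂_z ≈ -0.366; the vertex latitude is φ_max = arccos|n̂_z| ≈ 68.5°.

≈ 68.5°N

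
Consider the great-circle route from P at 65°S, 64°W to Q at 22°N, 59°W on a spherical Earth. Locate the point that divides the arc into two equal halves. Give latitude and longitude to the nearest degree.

≈ 22°S, 61°W

Write both endpoints as unit vectors p₁, p₂ with components (cos φ cos λ, cos φ sin λ, sin φ).
The central angle between the endpoints is δ = arccos(p₁·p₂) ≈ 1.520 rad (87.1°).
Interpolate at f = 1/2 with slerp weights a = sin((1−f)δ)/sin δ ≈ 0.690, b = sin(fδ)/sin δ ≈ 0.690.
p = a·p₁ + b·p₂ ≈ (0.457, -0.810, -0.367); φ = arcsin(p_z) ≈ -21.52°, λ = atan2(p_y, p_x) ≈ -60.56°.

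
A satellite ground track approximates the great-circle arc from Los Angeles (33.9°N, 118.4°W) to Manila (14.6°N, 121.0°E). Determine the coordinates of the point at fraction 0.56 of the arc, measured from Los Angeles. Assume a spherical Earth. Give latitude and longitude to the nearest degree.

Write both endpoints as unit vectors p₁, p₂ with components (cos φ cos λ, cos φ sin λ, sin φ).
The central angle between the endpoints is δ = arccos(p₁·p₂) ≈ 1.842 rad (105.6°).
Interpolate at f = 0.56 with slerp weights a = sin((1−f)δ)/sin δ ≈ 0.752, b = sin(fδ)/sin δ ≈ 0.891.
p = a·p₁ + b·p₂ ≈ (-0.741, 0.190, 0.644); φ = arcsin(p_z) ≈ 40.10°, λ = atan2(p_y, p_x) ≈ 165.64°.

≈ (40°N, 166°E)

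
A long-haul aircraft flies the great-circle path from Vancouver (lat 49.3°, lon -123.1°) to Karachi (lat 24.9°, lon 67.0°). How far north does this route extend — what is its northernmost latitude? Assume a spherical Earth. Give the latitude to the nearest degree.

The great circle lies in the plane with unit normal n̂ = (p₁ × p₂)/|p₁ × p₂|.
Here n̂_z ≈ -0.108; the vertex latitude is φ_max = arccos|n̂_z| ≈ 83.8°.
Check via Clairaut: cos φ_max = |cos φ₁| · sin C = cos(49.3°)·sin(9.5°) ≈ 0.108, again giving ≈ 83.8°.

≈ 84°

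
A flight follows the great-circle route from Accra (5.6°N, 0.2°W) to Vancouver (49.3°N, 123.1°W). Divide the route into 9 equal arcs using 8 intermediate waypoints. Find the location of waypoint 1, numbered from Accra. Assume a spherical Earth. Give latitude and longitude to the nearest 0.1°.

From cos δ = sin φ₁ sin φ₂ + cos φ₁ cos φ₂ cos Δλ, the central angle is δ ≈ 1.853 rad (106.2°).
Interpolate at f = 1/9 with slerp weights a = sin((1−f)δ)/sin δ ≈ 1.038, b = sin(fδ)/sin δ ≈ 0.213.
p = a·p₁ + b·p₂ ≈ (0.957, -0.120, 0.263); φ = arcsin(p_z) ≈ 15.23°, λ = atan2(p_y, p_x) ≈ -7.14°.

≈ (15.2°N, 7.1°W)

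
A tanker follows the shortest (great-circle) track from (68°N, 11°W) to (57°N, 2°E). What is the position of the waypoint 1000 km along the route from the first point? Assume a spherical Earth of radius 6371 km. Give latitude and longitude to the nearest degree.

≈ (60°N, 1°W)

Write both endpoints as unit vectors p₁, p₂ with components (cos φ cos λ, cos φ sin λ, sin φ).
The central angle between the endpoints is δ = arccos(p₁·p₂) ≈ 0.218 rad (12.5°). The total great-circle distance is δ·R ≈ 0.218 × 6371 ≈ 1387 km, so the target fraction is f = 1000/1387 ≈ 0.721.
Interpolate at f ≈ 0.721 with slerp weights a = sin((1−f)δ)/sin δ ≈ 0.281, b = sin(fδ)/sin δ ≈ 0.724.
p = a·p₁ + b·p₂ ≈ (0.497, -0.006, 0.868); φ = arcsin(p_z) ≈ 60.18°, λ = atan2(p_y, p_x) ≈ -0.73°.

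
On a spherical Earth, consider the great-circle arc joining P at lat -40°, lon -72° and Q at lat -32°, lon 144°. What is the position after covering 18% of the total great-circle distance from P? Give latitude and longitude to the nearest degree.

≈ lat -55°, lon -88°

From cos δ = sin φ₁ sin φ₂ + cos φ₁ cos φ₂ cos Δλ, the central angle is δ ≈ 1.757 rad (100.7°).
Interpolate at f = 0.18 with slerp weights a = sin((1−f)δ)/sin δ ≈ 1.009, b = sin(fδ)/sin δ ≈ 0.316.
p = a·p₁ + b·p₂ ≈ (0.022, -0.577, -0.816); φ = arcsin(p_z) ≈ -54.71°, λ = atan2(p_y, p_x) ≈ -87.84°.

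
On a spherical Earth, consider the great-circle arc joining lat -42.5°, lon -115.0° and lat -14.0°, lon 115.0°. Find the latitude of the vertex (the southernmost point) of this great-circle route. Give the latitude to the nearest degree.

≈ -55°

The great circle lies in the plane with unit normal n̂ = (p₁ × p₂)/|p₁ × p₂|.
Here n̂_z ≈ -0.574; the vertex latitude is φ_max = arccos|n̂_z| ≈ 55.0°.
Check via Clairaut: cos φ_max = |cos φ₁| · sin C = cos(42.5°)·sin(128.9°) ≈ 0.574, again giving ≈ 55.0°.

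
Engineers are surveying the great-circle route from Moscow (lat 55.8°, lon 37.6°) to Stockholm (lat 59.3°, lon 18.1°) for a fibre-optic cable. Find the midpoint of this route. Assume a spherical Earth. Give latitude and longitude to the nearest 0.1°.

From cos δ = sin φ₁ sin φ₂ + cos φ₁ cos φ₂ cos Δλ, the central angle is δ ≈ 0.192 rad (11.0°).
Interpolate at f = 1/2 with slerp weights a = sin((1−f)δ)/sin δ ≈ 0.502, b = sin(fδ)/sin δ ≈ 0.502.
p = a·p₁ + b·p₂ ≈ (0.467, 0.252, 0.847); φ = arcsin(p_z) ≈ 57.93°, λ = atan2(p_y, p_x) ≈ 28.32°.

≈ lat 57.9°, lon 28.3°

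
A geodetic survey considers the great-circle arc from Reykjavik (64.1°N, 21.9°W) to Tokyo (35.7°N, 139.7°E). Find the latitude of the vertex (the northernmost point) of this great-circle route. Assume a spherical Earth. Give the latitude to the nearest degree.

≈ 83°N

The great circle lies in the plane with unit normal n̂ = (p₁ × p₂)/|p₁ × p₂|.
Here n̂_z ≈ +0.114; the vertex latitude is φ_max = arccos|n̂_z| ≈ 83.5°.
Check via Clairaut: cos φ_max = |cos φ₁| · sin C = cos(64.1°)·sin(15.1°) ≈ 0.114, again giving ≈ 83.5°.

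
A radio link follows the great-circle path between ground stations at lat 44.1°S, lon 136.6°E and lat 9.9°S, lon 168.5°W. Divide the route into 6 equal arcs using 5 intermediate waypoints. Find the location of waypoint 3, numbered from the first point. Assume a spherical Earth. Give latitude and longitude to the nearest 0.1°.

≈ lat 29.8°S, lon 168.7°E

Write both endpoints as unit vectors p₁, p₂ with components (cos φ cos λ, cos φ sin λ, sin φ).
The central angle between the endpoints is δ = arccos(p₁·p₂) ≈ 1.016 rad (58.2°).
Interpolate at f = 3/6 with slerp weights a = sin((1−f)δ)/sin δ ≈ 0.572, b = sin(fδ)/sin δ ≈ 0.572.
p = a·p₁ + b·p₂ ≈ (-0.851, 0.170, -0.497); φ = arcsin(p_z) ≈ -29.78°, λ = atan2(p_y, p_x) ≈ 168.71°.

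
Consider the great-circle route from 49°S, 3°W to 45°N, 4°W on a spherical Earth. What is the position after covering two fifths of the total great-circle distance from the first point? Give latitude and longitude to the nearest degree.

≈ 11°S, 3°W

The haversine formula gives a central angle δ ≈ 1.641 rad (94.0°) between the endpoints.
Interpolate at f = 2/5 with slerp weights a = sin((1−f)δ)/sin δ ≈ 0.835, b = sin(fδ)/sin δ ≈ 0.612.
p = a·p₁ + b·p₂ ≈ (0.979, -0.059, -0.198); φ = arcsin(p_z) ≈ -11.40°, λ = atan2(p_y, p_x) ≈ -3.44°.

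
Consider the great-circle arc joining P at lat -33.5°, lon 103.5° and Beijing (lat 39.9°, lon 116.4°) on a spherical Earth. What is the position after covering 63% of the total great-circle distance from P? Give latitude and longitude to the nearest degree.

Convert each endpoint to a unit vector on the sphere (x = cos φ cos λ, y = cos φ sin λ, z = sin φ).
The central angle between the endpoints is δ = arccos(p₁·p₂) ≈ 1.298 rad (74.4°).
Interpolate at f = 0.63 with slerp weights a = sin((1−f)δ)/sin δ ≈ 0.480, b = sin(fδ)/sin δ ≈ 0.758.
p = a·p₁ + b·p₂ ≈ (-0.352, 0.910, 0.221); φ = arcsin(p_z) ≈ 12.78°, λ = atan2(p_y, p_x) ≈ 111.15°.

≈ lat 13°, lon 111°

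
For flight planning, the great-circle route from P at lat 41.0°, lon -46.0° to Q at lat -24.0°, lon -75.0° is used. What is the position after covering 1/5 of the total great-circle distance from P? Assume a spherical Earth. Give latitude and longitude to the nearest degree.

The haversine formula gives a central angle δ ≈ 1.228 rad (70.4°) between the endpoints.
Interpolate at f = 1/5 with slerp weights a = sin((1−f)δ)/sin δ ≈ 0.883, b = sin(fδ)/sin δ ≈ 0.258.
p = a·p₁ + b·p₂ ≈ (0.524, -0.707, 0.474); φ = arcsin(p_z) ≈ 28.32°, λ = atan2(p_y, p_x) ≈ -53.46°.

≈ lat 28°, lon -53°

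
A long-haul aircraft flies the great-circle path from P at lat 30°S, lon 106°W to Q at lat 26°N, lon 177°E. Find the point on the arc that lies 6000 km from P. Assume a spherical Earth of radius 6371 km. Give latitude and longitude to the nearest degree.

≈ lat 2°N, lon 151°W

Convert each endpoint to a unit vector on the sphere (x = cos φ cos λ, y = cos φ sin λ, z = sin φ).
The central angle between the endpoints is δ = arccos(p₁·p₂) ≈ 1.615 rad (92.5°). The total great-circle distance is δ·R ≈ 1.615 × 6371 ≈ 10289 km, so the target fraction is f = 6000/10289 ≈ 0.583.
Interpolate at f ≈ 0.583 with slerp weights a = sin((1−f)δ)/sin δ ≈ 0.624, b = sin(fδ)/sin δ ≈ 0.809.
p = a·p₁ + b·p₂ ≈ (-0.875, -0.481, 0.043); φ = arcsin(p_z) ≈ 2.45°, λ = atan2(p_y, p_x) ≈ -151.19°.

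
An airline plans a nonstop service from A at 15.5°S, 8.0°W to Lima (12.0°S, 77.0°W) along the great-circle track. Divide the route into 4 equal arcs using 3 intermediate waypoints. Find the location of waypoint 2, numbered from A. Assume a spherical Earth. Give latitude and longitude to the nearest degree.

Convert each endpoint to a unit vector on the sphere (x = cos φ cos λ, y = cos φ sin λ, z = sin φ).
The central angle between the endpoints is δ = arccos(p₁·p₂) ≈ 1.167 rad (66.8°).
Interpolate at f = 2/4 with slerp weights a = sin((1−f)δ)/sin δ ≈ 0.599, b = sin(fδ)/sin δ ≈ 0.599.
p = a·p₁ + b·p₂ ≈ (0.703, -0.651, -0.285); φ = arcsin(p_z) ≈ -16.54°, λ = atan2(p_y, p_x) ≈ -42.79°.

≈ 17°S, 43°W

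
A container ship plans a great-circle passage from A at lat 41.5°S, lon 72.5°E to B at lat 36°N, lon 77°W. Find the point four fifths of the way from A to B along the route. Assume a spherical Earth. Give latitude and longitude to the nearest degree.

≈ lat 20°N, lon 46°W

Write both endpoints as unit vectors p₁, p₂ with components (cos φ cos λ, cos φ sin λ, sin φ).
The central angle between the endpoints is δ = arccos(p₁·p₂) ≈ 2.718 rad (155.7°).
Interpolate at f = 4/5 with slerp weights a = sin((1−f)δ)/sin δ ≈ 1.258, b = sin(fδ)/sin δ ≈ 2.002.
p = a·p₁ + b·p₂ ≈ (0.648, -0.680, 0.344); φ = arcsin(p_z) ≈ 20.09°, λ = atan2(p_y, p_x) ≈ -46.39°.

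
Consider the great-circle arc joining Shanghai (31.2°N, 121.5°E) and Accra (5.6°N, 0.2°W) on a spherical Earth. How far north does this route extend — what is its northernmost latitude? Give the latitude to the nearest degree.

The great circle lies in the plane with unit normal n̂ = (p₁ × p₂)/|p₁ × p₂|.
Here n̂_z ≈ -0.789; the vertex latitude is φ_max = arccos|n̂_z| ≈ 37.9°.
Check via Clairaut: cos φ_max = |cos φ₁| · sin C = cos(31.2°)·sin(67.3°) ≈ 0.789, again giving ≈ 37.9°.

≈ 38°N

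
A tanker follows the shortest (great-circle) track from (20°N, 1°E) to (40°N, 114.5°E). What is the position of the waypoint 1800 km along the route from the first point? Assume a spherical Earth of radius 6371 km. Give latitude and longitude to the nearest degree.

≈ (31°N, 14°E)

Write both endpoints as unit vectors p₁, p₂ with components (cos φ cos λ, cos φ sin λ, sin φ).
The central angle between the endpoints is δ = arccos(p₁·p₂) ≈ 1.638 rad (93.9°). The total great-circle distance is δ·R ≈ 1.638 × 6371 ≈ 10436 km, so the target fraction is f = 1800/10436 ≈ 0.172.
Interpolate at f ≈ 0.172 with slerp weights a = sin((1−f)δ)/sin δ ≈ 0.979, b = sin(fδ)/sin δ ≈ 0.279.
p = a·p₁ + b·p₂ ≈ (0.831, 0.211, 0.514); φ = arcsin(p_z) ≈ 30.96°, λ = atan2(p_y, p_x) ≈ 14.23°.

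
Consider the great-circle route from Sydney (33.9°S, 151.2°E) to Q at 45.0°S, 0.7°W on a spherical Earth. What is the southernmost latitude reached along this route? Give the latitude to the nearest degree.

≈ 74°S

The great circle lies in the plane with unit normal n̂ = (p₁ × p₂)/|p₁ × p₂|.
Here n̂_z ≈ -0.279; the vertex latitude is φ_max = arccos|n̂_z| ≈ 73.8°.
Check via Clairaut: cos φ_max = |cos φ₁| · sin C = cos(33.9°)·sin(160.4°) ≈ 0.279, again giving ≈ 73.8°.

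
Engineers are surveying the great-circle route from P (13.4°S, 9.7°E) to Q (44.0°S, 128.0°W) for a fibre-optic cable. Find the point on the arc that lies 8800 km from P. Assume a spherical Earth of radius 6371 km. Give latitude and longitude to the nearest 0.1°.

Convert each endpoint to a unit vector on the sphere (x = cos φ cos λ, y = cos φ sin λ, z = sin φ).
The central angle between the endpoints is δ = arccos(p₁·p₂) ≈ 1.935 rad (110.9°). The total great-circle distance is δ·R ≈ 1.935 × 6371 ≈ 12330 km, so the target fraction is f = 8800/12330 ≈ 0.714.
Interpolate at f ≈ 0.714 with slerp weights a = sin((1−f)δ)/sin δ ≈ 0.563, b = sin(fδ)/sin δ ≈ 1.051.
p = a·p₁ + b·p₂ ≈ (0.075, -0.504, -0.861); φ = arcsin(p_z) ≈ -59.40°, λ = atan2(p_y, p_x) ≈ -81.58°.

≈ (59.4°S, 81.6°W)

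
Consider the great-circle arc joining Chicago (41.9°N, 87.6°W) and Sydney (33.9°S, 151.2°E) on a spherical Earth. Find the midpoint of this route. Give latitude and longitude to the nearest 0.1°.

Write both endpoints as unit vectors p₁, p₂ with components (cos φ cos λ, cos φ sin λ, sin φ).
The central angle between the endpoints is δ = arccos(p₁·p₂) ≈ 2.336 rad (133.8°).
Interpolate at f = 1/2 with slerp weights a = sin((1−f)δ)/sin δ ≈ 1.275, b = sin(fδ)/sin δ ≈ 1.275.
p = a·p₁ + b·p₂ ≈ (-0.888, -0.438, 0.140); φ = arcsin(p_z) ≈ 8.07°, λ = atan2(p_y, p_x) ≈ -153.72°.

≈ (8.1°N, 153.7°W)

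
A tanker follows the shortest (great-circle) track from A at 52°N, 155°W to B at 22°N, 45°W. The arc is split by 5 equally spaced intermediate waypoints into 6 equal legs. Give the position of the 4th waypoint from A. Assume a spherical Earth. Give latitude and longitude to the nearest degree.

Write both endpoints as unit vectors p₁, p₂ with components (cos φ cos λ, cos φ sin λ, sin φ).
The central angle between the endpoints is δ = arccos(p₁·p₂) ≈ 1.471 rad (84.3°).
Interpolate at f = 4/6 with slerp weights a = sin((1−f)δ)/sin δ ≈ 0.473, b = sin(fδ)/sin δ ≈ 0.835.
p = a·p₁ + b·p₂ ≈ (0.283, -0.671, 0.686); φ = arcsin(p_z) ≈ 43.29°, λ = atan2(p_y, p_x) ≈ -67.09°.

≈ 43°N, 67°W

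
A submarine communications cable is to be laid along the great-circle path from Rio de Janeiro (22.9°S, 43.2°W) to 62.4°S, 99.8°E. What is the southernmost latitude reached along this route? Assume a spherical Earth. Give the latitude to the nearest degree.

The great circle lies in the plane with unit normal n̂ = (p₁ × p₂)/|p₁ × p₂|.
Here n̂_z ≈ +0.257; the vertex latitude is φ_max = arccos|n̂_z| ≈ 75.1°.

≈ 75°S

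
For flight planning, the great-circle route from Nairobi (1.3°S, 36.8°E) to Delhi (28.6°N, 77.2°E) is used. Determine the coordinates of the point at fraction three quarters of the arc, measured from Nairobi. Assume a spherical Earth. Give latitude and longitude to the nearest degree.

Convert each endpoint to a unit vector on the sphere (x = cos φ cos λ, y = cos φ sin λ, z = sin φ).
The central angle between the endpoints is δ = arccos(p₁·p₂) ≈ 0.853 rad (48.9°).
Interpolate at f = 3/4 with slerp weights a = sin((1−f)δ)/sin δ ≈ 0.281, b = sin(fδ)/sin δ ≈ 0.793.
p = a·p₁ + b·p₂ ≈ (0.379, 0.847, 0.373); φ = arcsin(p_z) ≈ 21.90°, λ = atan2(p_y, p_x) ≈ 65.88°.

≈ 22°N, 66°E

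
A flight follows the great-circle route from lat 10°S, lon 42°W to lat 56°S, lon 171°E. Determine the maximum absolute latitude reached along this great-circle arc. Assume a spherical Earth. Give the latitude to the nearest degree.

The great circle lies in the plane with unit normal n̂ = (p₁ × p₂)/|p₁ × p₂|.
Here n̂_z ≈ -0.316; the vertex latitude is φ_max = arccos|n̂_z| ≈ 71.6°.
Check via Clairaut: cos φ_max = |cos φ₁| · sin C = cos(10.0°)·sin(161.3°) ≈ 0.316, again giving ≈ 71.6°.

≈ 72°S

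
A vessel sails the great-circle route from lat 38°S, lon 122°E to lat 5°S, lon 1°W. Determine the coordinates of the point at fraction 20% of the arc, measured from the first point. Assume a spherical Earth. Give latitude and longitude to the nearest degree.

≈ lat 44°S, lon 93°E

Convert each endpoint to a unit vector on the sphere (x = cos φ cos λ, y = cos φ sin λ, z = sin φ).
The central angle between the endpoints is δ = arccos(p₁·p₂) ≈ 1.954 rad (112.0°).
Interpolate at f = 0.20 with slerp weights a = sin((1−f)δ)/sin δ ≈ 1.078, b = sin(fδ)/sin δ ≈ 0.411.
p = a·p₁ + b·p₂ ≈ (-0.041, 0.713, -0.700); φ = arcsin(p_z) ≈ -44.39°, λ = atan2(p_y, p_x) ≈ 93.30°.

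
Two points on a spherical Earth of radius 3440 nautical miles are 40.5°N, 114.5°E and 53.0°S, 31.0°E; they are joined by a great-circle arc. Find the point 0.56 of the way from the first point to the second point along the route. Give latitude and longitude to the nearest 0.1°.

≈ 14.3°S, 74.9°E

From cos δ = sin φ₁ sin φ₂ + cos φ₁ cos φ₂ cos Δλ, the central angle is δ ≈ 2.057 rad (117.8°).
Interpolate at f = 0.56 with slerp weights a = sin((1−f)δ)/sin δ ≈ 0.889, b = sin(fδ)/sin δ ≈ 1.033.
p = a·p₁ + b·p₂ ≈ (0.252, 0.935, -0.247); φ = arcsin(p_z) ≈ -14.33°, λ = atan2(p_y, p_x) ≈ 74.90°.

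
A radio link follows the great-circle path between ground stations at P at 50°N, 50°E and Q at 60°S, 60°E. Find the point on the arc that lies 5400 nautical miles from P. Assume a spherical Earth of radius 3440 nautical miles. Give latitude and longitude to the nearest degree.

The haversine formula gives a central angle δ ≈ 1.925 rad (110.3°) between the endpoints. The total great-circle distance is δ·R ≈ 1.925 × 3440 ≈ 6622 nmi, so the target fraction is f = 5400/6622 ≈ 0.815.
Interpolate at f ≈ 0.815 with slerp weights a = sin((1−f)δ)/sin δ ≈ 0.371, b = sin(fδ)/sin δ ≈ 1.066.
p = a·p₁ + b·p₂ ≈ (0.420, 0.644, -0.639); φ = arcsin(p_z) ≈ -39.74°, λ = atan2(p_y, p_x) ≈ 56.91°.

≈ 40°S, 57°E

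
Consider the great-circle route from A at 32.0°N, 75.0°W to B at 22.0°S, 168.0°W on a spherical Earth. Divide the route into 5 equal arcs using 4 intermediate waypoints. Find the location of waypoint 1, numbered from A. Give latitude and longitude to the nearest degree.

≈ 24°N, 97°W

Convert each endpoint to a unit vector on the sphere (x = cos φ cos λ, y = cos φ sin λ, z = sin φ).
The central angle between the endpoints is δ = arccos(p₁·p₂) ≈ 1.813 rad (103.9°).
Interpolate at f = 1/5 with slerp weights a = sin((1−f)δ)/sin δ ≈ 1.023, b = sin(fδ)/sin δ ≈ 0.365.
p = a·p₁ + b·p₂ ≈ (-0.107, -0.908, 0.405); φ = arcsin(p_z) ≈ 23.89°, λ = atan2(p_y, p_x) ≈ -96.71°.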